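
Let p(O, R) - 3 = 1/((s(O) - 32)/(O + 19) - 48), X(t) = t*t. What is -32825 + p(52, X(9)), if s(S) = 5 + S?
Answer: -111036897/3383 ≈ -32822.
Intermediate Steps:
X(t) = t²
p(O, R) = 3 + 1/(-48 + (-27 + O)/(19 + O)) (p(O, R) = 3 + 1/(((5 + O) - 32)/(O + 19) - 48) = 3 + 1/((-27 + O)/(19 + O) - 48) = 3 + 1/(-48 + (-27 + O)/(19 + O)))
-32825 + p(52, X(9)) = -32825 + 2*(1399 + 70*52)/(939 + 47*52) = -32825 + 2*(1399 + 3640)/(939 + 2444) = -32825 + 2*5039/3383 = -32825 + 2*(1/3383)*5039 = -32825 + 10078/3383 = -111036897/3383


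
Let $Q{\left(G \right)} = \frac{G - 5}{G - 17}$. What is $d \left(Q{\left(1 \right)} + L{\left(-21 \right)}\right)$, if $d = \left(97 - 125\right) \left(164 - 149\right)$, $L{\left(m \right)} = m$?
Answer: $8715$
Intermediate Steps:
$Q{\left(G \right)} = \frac{-5 + G}{-17 + G}$
$d = -420$ ($d = - 28 \left(164 - 149\right) = \left(-28\right) 15 = -420$)
$d \left(Q{\left(1 \right)} + L{\left(-21 \right)}\right) = - 420 \left(\frac{-5 + 1}{-17 + 1} - 21\right) = - 420 \left(\frac{1}{-16} \left(-4\right) - 21\right) = - 420 \left(\left(- \frac{1}{16}\right) \left(-4\right) - 21\right) = - 420 \left(\frac{1}{4} - 21\right) = \left(-420\right) \left(- \frac{83}{4}\right) = 8715$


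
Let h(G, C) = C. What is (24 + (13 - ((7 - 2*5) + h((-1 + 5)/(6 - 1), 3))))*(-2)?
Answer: -74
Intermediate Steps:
(24 + (13 - ((7 - 2*5) + h((-1 + 5)/(6 - 1), 3))))*(-2) = (24 + (13 - ((7 - 2*5) + 3)))*(-2) = (24 + (13 - ((7 - 10) + 3)))*(-2) = (24 + (13 - (-3 + 3)))*(-2) = (24 + (13 - 1*0))*(-2) = (24 + (13 + 0))*(-2) = (24 + 13)*(-2) = 37*(-2) = -74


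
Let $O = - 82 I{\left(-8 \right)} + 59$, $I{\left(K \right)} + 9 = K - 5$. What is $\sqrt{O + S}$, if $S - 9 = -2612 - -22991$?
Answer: $\sqrt{22251} \approx 149.17$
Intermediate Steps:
$I{\left(K \right)} = -14 + K$ ($I{\left(K \right)} = -9 + \left(K - 5\right) = -9 + \left(-5 + K\right) = -14 + K$)
$O = 1863$ ($O = - 82 \left(-14 - 8\right) + 59 = \left(-82\right) \left(-22\right) + 59 = 1804 + 59 = 1863$)
$S = 20388$ ($S = 9 - -20379 = 9 + \left(-2612 + 22991\right) = 9 + 20379 = 20388$)
$\sqrt{O + S} = \sqrt{1863 + 20388} = \sqrt{22251}$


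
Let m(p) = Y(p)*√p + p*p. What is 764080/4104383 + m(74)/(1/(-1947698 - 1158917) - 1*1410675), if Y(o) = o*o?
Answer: 1639349788864010830/8993573518456598629 - 8505911870*√74/2191212057563 ≈ 0.14889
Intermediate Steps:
Y(o) = o²
m(p) = p² + p^(5/2) (m(p) = p²*√p + p*p = p^(5/2) + p² = p² + p^(5/2))
764080/4104383 + m(74)/(1/(-1947698 - 1158917) - 1*1410675) = 764080/4104383 + (74² + 74^(5/2))/(1/(-1947698 - 1158917) - 1*1410675) = 764080*(1/4104383) + (5476 + 5476*√74)/(1/(-3106615) - 1410675) = 764080/4104383 + (5476 + 5476*√74)/(-1/3106615 - 1410675) = 764080/4104383 + (5476 + 5476*√74)/(-4382424115126/3106615) = 764080/4104383 + (5476 + 5476*√74)*(-3106615/4382424115126) = 764080/4104383 + (-8505911870/2191212057563 - 8505911870*√74/2191212057563) = 1639349788864010830/8993573518456598629 - 8505911870*√74/2191212057563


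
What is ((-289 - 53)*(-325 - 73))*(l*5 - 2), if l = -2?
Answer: -1633392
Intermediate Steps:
((-289 - 53)*(-325 - 73))*(l*5 - 2) = ((-289 - 53)*(-325 - 73))*(-2*5 - 2) = (-342*(-398))*(-10 - 2) = 136116*(-12) = -1633392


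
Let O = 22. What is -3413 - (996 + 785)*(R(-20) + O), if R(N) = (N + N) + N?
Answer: 64265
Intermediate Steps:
R(N) = 3*N (R(N) = 2*N + N = 3*N)
-3413 - (996 + 785)*(R(-20) + O) = -3413 - (996 + 785)*(3*(-20) + 22) = -3413 - 1781*(-60 + 22) = -3413 - 1781*(-38) = -3413 - 1*(-67678) = -3413 + 67678 = 64265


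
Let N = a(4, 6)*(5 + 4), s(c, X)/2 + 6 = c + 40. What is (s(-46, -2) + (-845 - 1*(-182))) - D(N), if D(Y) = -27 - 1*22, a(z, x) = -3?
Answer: -638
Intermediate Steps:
s(c, X) = 68 + 2*c (s(c, X) = -12 + 2*(c + 40) = -12 + 2*(40 + c) = -12 + (80 + 2*c) = 68 + 2*c)
N = -27 (N = -3*(5 + 4) = -3*9 = -27)
D(Y) = -49 (D(Y) = -27 - 22 = -49)
(s(-46, -2) + (-845 - 1*(-182))) - D(N) = ((68 + 2*(-46)) + (-845 - 1*(-182))) - 1*(-49) = ((68 - 92) + (-845 + 182)) + 49 = (-24 - 663) + 49 = -687 + 49 = -638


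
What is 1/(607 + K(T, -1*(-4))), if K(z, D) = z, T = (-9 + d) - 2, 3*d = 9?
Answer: 1/599 ≈ 0.0016694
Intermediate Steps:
d = 3 (d = (⅓)*9 = 3)
T = -8 (T = (-9 + 3) - 2 = -6 - 2 = -8)
1/(607 + K(T, -1*(-4))) = 1/(607 - 8) = 1/599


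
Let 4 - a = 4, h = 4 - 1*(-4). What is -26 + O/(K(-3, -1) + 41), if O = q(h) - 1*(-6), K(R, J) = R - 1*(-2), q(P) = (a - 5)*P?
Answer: -537/20 ≈ -26.850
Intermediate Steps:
h = 8 (h = 4 + 4 = 8)
a = 0 (a = 4 - 1*4 = 4 - 4 = 0)
q(P) = -5*P (q(P) = (0 - 5)*P = -5*P)
K(R, J) = 2 + R (K(R, J) = R + 2 = 2 + R)
O = -34 (O = -5*8 - 1*(-6) = -40 + 6 = -34)
-26 + O/(K(-3, -1) + 41) = -26 - 34/((2 - 3) + 41) = -26 - 34/(-1 + 41) = -26 - 34/40 = -26 + (1/40)*(-34) = -26 - 17/20 = -537/20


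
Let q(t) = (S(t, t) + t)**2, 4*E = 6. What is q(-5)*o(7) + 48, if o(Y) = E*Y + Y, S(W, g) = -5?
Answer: 1798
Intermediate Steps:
E = 3/2 (E = (1/4)*6 = 3/2 ≈ 1.5000)
q(t) = (-5 + t)**2
o(Y) = 5*Y/2 (o(Y) = 3*Y/2 + Y = 5*Y/2)
q(-5)*o(7) + 48 = (-5 - 5)**2*((5/2)*7) + 48 = (-10)**2*(35/2) + 48 = 100*(35/2) + 48 = 1750 + 48 = 1798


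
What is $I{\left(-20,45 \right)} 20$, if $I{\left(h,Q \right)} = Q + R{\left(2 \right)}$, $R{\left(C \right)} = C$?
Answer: $940$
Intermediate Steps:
$I{\left(h,Q \right)} = 2 + Q$ ($I{\left(h,Q \right)} = Q + 2 = 2 + Q$)
$I{\left(-20,45 \right)} 20 = \left(2 + 45\right) 20 = 47 \cdot 20 = 940$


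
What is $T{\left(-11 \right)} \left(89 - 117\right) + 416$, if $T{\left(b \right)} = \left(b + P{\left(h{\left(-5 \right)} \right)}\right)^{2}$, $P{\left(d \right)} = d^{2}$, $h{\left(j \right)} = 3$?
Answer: $304$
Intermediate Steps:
$T{\left(b \right)} = \left(9 + b\right)^{2}$ ($T{\left(b \right)} = \left(b + 3^{2}\right)^{2} = \left(b + 9\right)^{2} = \left(9 + b\right)^{2}$)
$T{\left(-11 \right)} \left(89 - 117\right) + 416 = \left(9 - 11\right)^{2} \left(89 - 117\right) + 416 = \left(-2\right)^{2} \left(89 - 117\right) + 416 = 4 \left(-28\right) + 416 = -112 + 416 = 304$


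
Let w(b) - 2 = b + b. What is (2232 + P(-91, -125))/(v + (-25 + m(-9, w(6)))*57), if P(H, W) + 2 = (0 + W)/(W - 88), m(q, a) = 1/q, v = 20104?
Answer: 475115/3977278 ≈ 0.11946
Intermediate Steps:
w(b) = 2 + 2*b (w(b) = 2 + (b + b) = 2 + 2*b)
P(H, W) = -2 + W/(-88 + W) (P(H, W) = -2 + (0 + W)/(W - 88) = -2 + W/(-88 + W))
(2232 + P(-91, -125))/(v + (-25 + m(-9, w(6)))*57) = (2232 + (176 - 1*(-125))/(-88 - 125))/(20104 + (-25 + 1/(-9))*57) = (2232 + (176 + 125)/(-213))/(20104 + (-25 - 1/9)*57) = (2232 - 1/213*301)/(20104 - 226/9*57) = (2232 - 301/213)/(20104 - 4294/3) = 475115/(213*(56018/3)) = (475115/213)*(3/56018) = 475115/3977278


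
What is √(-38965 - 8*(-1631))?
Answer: I*√25917 ≈ 160.99*I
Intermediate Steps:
√(-38965 - 8*(-1631)) = √(-38965 + 13048) = √(-25917) = I*√25917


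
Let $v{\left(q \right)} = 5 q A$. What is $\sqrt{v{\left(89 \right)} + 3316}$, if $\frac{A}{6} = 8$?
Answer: $2 \sqrt{6169} \approx 157.09$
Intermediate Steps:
$A = 48$ ($A = 6 \cdot 8 = 48$)
$v{\left(q \right)} = 240 q$ ($v{\left(q \right)} = 5 q 48 = 240 q$)
$\sqrt{v{\left(89 \right)} + 3316} = \sqrt{240 \cdot 89 + 3316} = \sqrt{21360 + 3316} = \sqrt{24676} = 2 \sqrt{6169}$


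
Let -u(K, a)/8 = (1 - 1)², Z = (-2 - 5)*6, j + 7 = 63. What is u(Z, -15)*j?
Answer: 0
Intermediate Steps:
j = 56 (j = -7 + 63 = 56)
Z = -42 (Z = -7*6 = -42)
u(K, a) = 0 (u(K, a) = -8*(1 - 1)² = -8*0² = -8*0 = 0)
u(Z, -15)*j = 0*56 = 0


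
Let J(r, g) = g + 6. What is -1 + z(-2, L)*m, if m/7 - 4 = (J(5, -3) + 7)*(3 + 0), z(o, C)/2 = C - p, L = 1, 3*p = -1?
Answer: 1901/3 ≈ 633.67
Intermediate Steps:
p = -1/3 (p = (1/3)*(-1) = -1/3 ≈ -0.33333)
J(r, g) = 6 + g
z(o, C) = 2/3 + 2*C (z(o, C) = 2*(C - 1*(-1/3)) = 2*(C + 1/3) = 2*(1/3 + C) = 2/3 + 2*C)
m = 238 (m = 28 + 7*(((6 - 3) + 7)*(3 + 0)) = 28 + 7*((3 + 7)*3) = 28 + 7*(10*3) = 28 + 7*30 = 28 + 210 = 238)
-1 + z(-2, L)*m = -1 + (2/3 + 2*1)*238 = -1 + (2/3 + 2)*238 = -1 + (8/3)*238 = -1 + 1904/3 = 1901/3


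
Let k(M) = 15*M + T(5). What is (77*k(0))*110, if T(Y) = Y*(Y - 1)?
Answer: 169400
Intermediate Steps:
T(Y) = Y*(-1 + Y)
k(M) = 20 + 15*M (k(M) = 15*M + 5*(-1 + 5) = 15*M + 5*4 = 15*M + 20 = 20 + 15*M)
(77*k(0))*110 = (77*(20 + 15*0))*110 = (77*(20 + 0))*110 = (77*20)*110 = 1540*110 = 169400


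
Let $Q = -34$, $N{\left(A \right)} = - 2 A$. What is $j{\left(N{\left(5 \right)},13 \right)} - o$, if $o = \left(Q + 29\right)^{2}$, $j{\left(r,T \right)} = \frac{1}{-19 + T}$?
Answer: $- \frac{151}{6} \approx -25.167$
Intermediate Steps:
$o = 25$ ($o = \left(-34 + 29\right)^{2} = \left(-5\right)^{2} = 25$)
$j{\left(N{\left(5 \right)},13 \right)} - o = \frac{1}{-19 + 13} - 25 = \frac{1}{-6} - 25 = - \frac{1}{6} - 25 = - \frac{151}{6}$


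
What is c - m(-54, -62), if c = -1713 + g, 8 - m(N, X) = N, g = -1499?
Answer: -3274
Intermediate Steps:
m(N, X) = 8 - N
c = -3212 (c = -1713 - 1499 = -3212)
c - m(-54, -62) = -3212 - (8 - 1*(-54)) = -3212 - (8 + 54) = -3212 - 1*62 = -3212 - 62 = -3274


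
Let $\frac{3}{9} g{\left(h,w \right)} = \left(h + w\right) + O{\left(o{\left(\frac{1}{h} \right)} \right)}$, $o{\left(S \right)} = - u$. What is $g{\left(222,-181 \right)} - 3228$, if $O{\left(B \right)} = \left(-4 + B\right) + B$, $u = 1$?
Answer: $-3123$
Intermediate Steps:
$o{\left(S \right)} = -1$ ($o{\left(S \right)} = \left(-1\right) 1 = -1$)
$O{\left(B \right)} = -4 + 2 B$
$g{\left(h,w \right)} = -18 + 3 h + 3 w$ ($g{\left(h,w \right)} = 3 \left(\left(h + w\right) + \left(-4 + 2 \left(-1\right)\right)\right) = 3 \left(\left(h + w\right) - 6\right) = 3 \left(-6 + h + w\right) = -18 + 3 h + 3 w$)
$g{\left(222,-181 \right)} - 3228 = \left(-18 + 3 \cdot 222 + 3 \left(-181\right)\right) - 3228 = \left(-18 + 666 - 543\right) - 3228 = 105 - 3228 = -3123$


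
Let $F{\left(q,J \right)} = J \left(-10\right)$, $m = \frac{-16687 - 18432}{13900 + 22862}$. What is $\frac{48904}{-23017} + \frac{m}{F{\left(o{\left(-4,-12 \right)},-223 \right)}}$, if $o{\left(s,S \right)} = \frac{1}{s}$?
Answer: $- \frac{4009922065063}{1886916627420} \approx -2.1251$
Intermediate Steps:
$m = - \frac{35119}{36762} \approx -0.95531$
$F{\left(q,J \right)} = - 10 J$
$\frac{48904}{-23017} + \frac{m}{F{\left(o{\left(-4,-12 \right)},-223 \right)}} = \frac{48904}{-23017} - \frac{35119}{36762 \left(\left(-10\right) \left(-223\right)\right)} = 48904 \left(- \frac{1}{23017}\right) - \frac{35119}{36762 \cdot 2230} = - \frac{48904}{23017} - \frac{35119}{81979260} = - \frac{4009922065063}{1886916627420}$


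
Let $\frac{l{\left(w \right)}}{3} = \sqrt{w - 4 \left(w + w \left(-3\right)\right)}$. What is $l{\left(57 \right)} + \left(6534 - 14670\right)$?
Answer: $-8136 + 9 \sqrt{57} \approx -8068.1$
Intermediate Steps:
$l{\left(w \right)} = 9 \sqrt{w}$ ($l{\left(w \right)} = 3 \sqrt{w - 4 \left(w + w \left(-3\right)\right)} = 3 \sqrt{w - 4 \left(w - 3 w\right)} = 3 \sqrt{w - 4 \left(- 2 w\right)} = 3 \sqrt{w + 8 w} = 3 \sqrt{9 w} = 3 \cdot 3 \sqrt{w} = 9 \sqrt{w}$)
$l{\left(57 \right)} + \left(6534 - 14670\right) = 9 \sqrt{57} + \left(6534 - 14670\right) = 9 \sqrt{57} - 8136 = -8136 + 9 \sqrt{57}$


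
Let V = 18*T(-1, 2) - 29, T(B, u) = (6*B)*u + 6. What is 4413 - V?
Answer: 4550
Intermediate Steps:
T(B, u) = 6 + 6*B*u (T(B, u) = 6*B*u + 6 = 6 + 6*B*u)
V = -137 (V = 18*(6 + 6*(-1)*2) - 29 = 18*(6 - 12) - 29 = 18*(-6) - 29 = -108 - 29 = -137)
4413 - V = 4413 - 1*(-137) = 4413 + 137 = 4550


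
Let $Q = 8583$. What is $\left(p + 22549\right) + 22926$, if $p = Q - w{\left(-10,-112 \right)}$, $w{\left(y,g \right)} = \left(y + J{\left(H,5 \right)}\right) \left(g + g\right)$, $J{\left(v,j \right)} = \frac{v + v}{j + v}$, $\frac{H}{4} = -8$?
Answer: $\frac{1413422}{27} \approx 52349.0$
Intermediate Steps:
$H = -32$ ($H = 4 \left(-8\right) = -32$)
$J{\left(v,j \right)} = \frac{2 v}{j + v}$
$w{\left(y,g \right)} = 2 g \left(\frac{64}{27} + y\right)$ ($w{\left(y,g \right)} = \left(y + 2 \left(-32\right) \frac{1}{5 - 32}\right) \left(g + g\right) = \left(y + 2 \left(-32\right) \frac{1}{-27}\right) 2 g = \left(y + 2 \left(-32\right) \left(- \frac{1}{27}\right)\right) 2 g = \left(y + \frac{64}{27}\right) 2 g = \left(\frac{64}{27} + y\right) 2 g = 2 g \left(\frac{64}{27} + y\right)$)
$p = \frac{185597}{27}$ ($p = 8583 - \frac{2}{27} \left(-112\right) \left(64 + 27 \left(-10\right)\right) = 8583 - \frac{2}{27} \left(-112\right) \left(64 - 270\right) = 8583 - \frac{2}{27} \left(-112\right) \left(-206\right) = 8583 - \frac{46144}{27} = \frac{185597}{27} \approx 6874.0$)
$\left(p + 22549\right) + 22926 = \left(\frac{185597}{27} + 22549\right) + 22926 = \frac{794420}{27} + 22926 = \frac{1413422}{27}$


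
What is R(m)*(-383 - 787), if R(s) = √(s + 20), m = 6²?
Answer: -2340*√14 ≈ -8755.5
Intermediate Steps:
m = 36
R(s) = √(20 + s)
R(m)*(-383 - 787) = √(20 + 36)*(-383 - 787) = √56*(-1170) = (2*√14)*(-1170) = -2340*√14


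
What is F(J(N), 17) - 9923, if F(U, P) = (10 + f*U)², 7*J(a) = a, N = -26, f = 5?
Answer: -482627/49 ≈ -9849.5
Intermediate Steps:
J(a) = a/7
F(U, P) = (10 + 5*U)²
F(J(N), 17) - 9923 = 25*(2 + (⅐)*(-26))² - 9923 = 25*(2 - 26/7)² - 9923 = 25*(-12/7)² - 9923 = 25*(144/49) - 9923 = 3600/49 - 9923 = -482627/49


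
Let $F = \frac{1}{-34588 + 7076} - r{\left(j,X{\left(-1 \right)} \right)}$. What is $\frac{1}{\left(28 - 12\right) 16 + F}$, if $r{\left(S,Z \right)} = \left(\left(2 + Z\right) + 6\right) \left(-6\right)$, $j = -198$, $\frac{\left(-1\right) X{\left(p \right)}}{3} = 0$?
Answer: $\frac{27512}{8363647} \approx 0.0032895$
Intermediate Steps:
$X{\left(p \right)} = 0$ ($X{\left(p \right)} = \left(-3\right) 0 = 0$)
$r{\left(S,Z \right)} = -48 - 6 Z$ ($r{\left(S,Z \right)} = \left(8 + Z\right) \left(-6\right) = -48 - 6 Z$)
$F = \frac{1320575}{27512}$ ($F = \frac{1}{-34588 + 7076} - \left(-48 - 0\right) = \frac{1}{-27512} - \left(-48 + 0\right) = - \frac{1}{27512} - -48 = - \frac{1}{27512} + 48 = \frac{1320575}{27512} \approx 48.0$)
$\frac{1}{\left(28 - 12\right) 16 + F} = \frac{1}{\left(28 - 12\right) 16 + \frac{1320575}{27512}} = \frac{1}{16 \cdot 16 + \frac{1320575}{27512}} = \frac{1}{256 + \frac{1320575}{27512}} = \frac{1}{\frac{8363647}{27512}} = \frac{27512}{8363647}$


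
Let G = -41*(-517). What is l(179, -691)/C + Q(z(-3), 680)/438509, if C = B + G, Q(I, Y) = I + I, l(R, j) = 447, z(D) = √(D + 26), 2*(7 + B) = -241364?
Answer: -149/33164 + 2*√23/438509 ≈ -0.0044710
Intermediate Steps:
B = -120689 (B = -7 + (½)*(-241364) = -7 - 120682 = -120689)
z(D) = √(26 + D)
Q(I, Y) = 2*I
G = 21197
C = -99492 (C = -120689 + 21197 = -99492)
l(179, -691)/C + Q(z(-3), 680)/438509 = 447/(-99492) + (2*√(26 - 3))/438509 = 447*(-1/99492) + (2*√23)*(1/438509) = -149/33164 + 2*√23/438509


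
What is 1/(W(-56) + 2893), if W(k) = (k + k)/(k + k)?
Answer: 1/2894 ≈ 0.00034554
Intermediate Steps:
W(k) = 1 (W(k) = (2*k)/((2*k)) = (2*k)*(1/(2*k)) = 1)
1/(W(-56) + 2893) = 1/(1 + 2893) = 1/2894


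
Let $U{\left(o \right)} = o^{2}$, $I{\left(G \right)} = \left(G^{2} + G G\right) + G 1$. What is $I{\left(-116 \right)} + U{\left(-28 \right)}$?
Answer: $27580$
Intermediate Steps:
$I{\left(G \right)} = G + 2 G^{2}$ ($I{\left(G \right)} = \left(G^{2} + G^{2}\right) + G = 2 G^{2} + G = G + 2 G^{2}$)
$I{\left(-116 \right)} + U{\left(-28 \right)} = - 116 \left(1 + 2 \left(-116\right)\right) + \left(-28\right)^{2} = - 116 \left(1 - 232\right) + 784 = \left(-116\right) \left(-231\right) + 784 = 26796 + 784 = 27580$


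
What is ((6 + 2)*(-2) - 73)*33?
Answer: -2937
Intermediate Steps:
((6 + 2)*(-2) - 73)*33 = (8*(-2) - 73)*33 = (-16 - 73)*33 = -89*33 = -2937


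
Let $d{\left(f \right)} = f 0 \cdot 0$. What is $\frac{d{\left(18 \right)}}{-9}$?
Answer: $0$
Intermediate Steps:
$d{\left(f \right)} = 0$ ($d{\left(f \right)} = 0 \cdot 0 = 0$)
$\frac{d{\left(18 \right)}}{-9} = \frac{1}{-9} \cdot 0 = \left(- \frac{1}{9}\right) 0 = 0$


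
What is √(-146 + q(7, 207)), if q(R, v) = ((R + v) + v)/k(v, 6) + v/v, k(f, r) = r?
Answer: I*√2694/6 ≈ 8.6506*I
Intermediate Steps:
q(R, v) = 1 + v/3 + R/6 (q(R, v) = ((R + v) + v)/6 + v/v = (R + 2*v)*(⅙) + 1 = (v/3 + R/6) + 1 = 1 + v/3 + R/6)
√(-146 + q(7, 207)) = √(-146 + (1 + (⅓)*207 + (⅙)*7)) = √(-146 + (1 + 69 + 7/6)) = √(-146 + 427/6) = √(-449/6) = I*√2694/6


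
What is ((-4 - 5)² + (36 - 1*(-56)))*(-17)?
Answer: -2941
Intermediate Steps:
((-4 - 5)² + (36 - 1*(-56)))*(-17) = ((-9)² + (36 + 56))*(-17) = (81 + 92)*(-17) = 173*(-17) = -2941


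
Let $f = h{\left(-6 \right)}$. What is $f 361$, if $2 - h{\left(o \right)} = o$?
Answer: $2888$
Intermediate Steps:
$h{\left(o \right)} = 2 - o$
$f = 8$ ($f = 2 - -6 = 2 + 6 = 8$)
$f 361 = 8 \cdot 361 = 2888$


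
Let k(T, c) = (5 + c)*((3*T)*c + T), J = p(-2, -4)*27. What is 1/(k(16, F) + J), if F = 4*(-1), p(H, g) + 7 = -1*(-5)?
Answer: -1/230 ≈ -0.0043478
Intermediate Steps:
p(H, g) = -2 (p(H, g) = -7 - 1*(-5) = -7 + 5 = -2)
F = -4
J = -54 (J = -2*27 = -54)
k(T, c) = (5 + c)*(T + 3*T*c) (k(T, c) = (5 + c)*(3*T*c + T) = (5 + c)*(T + 3*T*c))
1/(k(16, F) + J) = 1/(16*(5 + 3*(-4)² + 16*(-4)) - 54) = 1/(16*(5 + 3*16 - 64) - 54) = 1/(16*(5 + 48 - 64) - 54) = 1/(16*(-11) - 54) = 1/(-176 - 54) = 1/(-230) = -1/230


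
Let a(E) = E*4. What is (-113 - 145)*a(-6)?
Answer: 6192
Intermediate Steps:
a(E) = 4*E
(-113 - 145)*a(-6) = (-113 - 145)*(4*(-6)) = -258*(-24) = 6192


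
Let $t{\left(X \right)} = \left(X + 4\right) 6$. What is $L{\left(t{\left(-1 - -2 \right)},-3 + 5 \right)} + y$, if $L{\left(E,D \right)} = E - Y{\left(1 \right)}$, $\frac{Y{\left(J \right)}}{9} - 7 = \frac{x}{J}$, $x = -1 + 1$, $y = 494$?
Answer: $461$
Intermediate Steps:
$t{\left(X \right)} = 24 + 6 X$ ($t{\left(X \right)} = \left(4 + X\right) 6 = 24 + 6 X$)
$x = 0$
$Y{\left(J \right)} = 63$ ($Y{\left(J \right)} = 63 + 9 \frac{0}{J} = 63 + 9 \cdot 0 = 63 + 0 = 63$)
$L{\left(E,D \right)} = -63 + E$ ($L{\left(E,D \right)} = E - 63 = -63 + E$)
$L{\left(t{\left(-1 - -2 \right)},-3 + 5 \right)} + y = \left(-63 + \left(24 + 6 \left(-1 - -2\right)\right)\right) + 494 = \left(-63 + \left(24 + 6 \left(-1 + 2\right)\right)\right) + 494 = \left(-63 + \left(24 + 6 \cdot 1\right)\right) + 494 = \left(-63 + \left(24 + 6\right)\right) + 494 = \left(-63 + 30\right) + 494 = -33 + 494 = 461$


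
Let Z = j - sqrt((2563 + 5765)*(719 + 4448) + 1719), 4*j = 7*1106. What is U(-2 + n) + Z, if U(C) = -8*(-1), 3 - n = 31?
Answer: 3887/2 - sqrt(43032495) ≈ -4616.4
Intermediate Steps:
n = -28 (n = 3 - 1*31 = 3 - 31 = -28)
U(C) = 8
j = 3871/2 (j = (7*1106)/4 = (1/4)*7742 = 3871/2 ≈ 1935.5)
Z = 3871/2 - sqrt(43032495) (Z = 3871/2 - sqrt((2563 + 5765)*(719 + 4448) + 1719) = 3871/2 - sqrt(8328*5167 + 1719) = 3871/2 - sqrt(43030776 + 1719) = 3871/2 - sqrt(43032495) ≈ -4624.4)
U(-2 + n) + Z = 8 + (3871/2 - sqrt(43032495)) = 3887/2 - sqrt(43032495)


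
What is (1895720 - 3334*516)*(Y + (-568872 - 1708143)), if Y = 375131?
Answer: -333544808384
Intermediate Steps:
(1895720 - 3334*516)*(Y + (-568872 - 1708143)) = (1895720 - 3334*516)*(375131 + (-568872 - 1708143)) = (1895720 - 1720344)*(375131 - 2277015) = 175376*(-1901884) = -333544808384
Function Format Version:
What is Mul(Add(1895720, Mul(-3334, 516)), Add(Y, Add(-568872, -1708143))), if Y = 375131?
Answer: -333544808384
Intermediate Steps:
Mul(Add(1895720, Mul(-3334, 516)), Add(Y, Add(-568872, -1708143))) = Mul(Add(1895720, Mul(-3334, 516)), Add(375131, Add(-568872, -1708143))) = Mul(Add(1895720, -1720344), Add(375131, -2277015)) = Mul(175376, -1901884) = -333544808384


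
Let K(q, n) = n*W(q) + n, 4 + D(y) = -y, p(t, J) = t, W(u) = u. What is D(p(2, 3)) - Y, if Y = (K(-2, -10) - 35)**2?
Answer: -631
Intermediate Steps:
D(y) = -4 - y
K(q, n) = n + n*q (K(q, n) = n*q + n = n + n*q)
Y = 625 (Y = (-10*(1 - 2) - 35)**2 = (-10*(-1) - 35)**2 = (10 - 35)**2 = (-25)**2 = 625)
D(p(2, 3)) - Y = (-4 - 1*2) - 1*625 = (-4 - 2) - 625 = -6 - 625 = -631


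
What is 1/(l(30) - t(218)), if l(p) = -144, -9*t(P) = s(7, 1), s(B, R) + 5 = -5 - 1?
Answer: -9/1307 ≈ -0.0068860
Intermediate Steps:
s(B, R) = -11 (s(B, R) = -5 + (-5 - 1) = -5 - 6 = -11)
t(P) = 11/9 (t(P) = -1/9*(-11) = 11/9)
1/(l(30) - t(218)) = 1/(-144 - 1*11/9) = 1/(-144 - 11/9) = 1/(-1307/9) = -9/1307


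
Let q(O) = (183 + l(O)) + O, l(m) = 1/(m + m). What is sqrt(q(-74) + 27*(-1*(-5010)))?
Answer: sqrt(741335367)/74 ≈ 367.94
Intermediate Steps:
l(m) = 1/(2*m)
q(O) = 183 + O + 1/(2*O) (q(O) = (183 + 1/(2*O)) + O = 183 + O + 1/(2*O))
sqrt(q(-74) + 27*(-1*(-5010))) = sqrt((183 - 74 + (1/2)/(-74)) + 27*(-1*(-5010))) = sqrt((183 - 74 + (1/2)*(-1/74)) + 27*5010) = sqrt((183 - 74 - 1/148) + 135270) = sqrt(16131/148 + 135270) = sqrt(20036091/148) = sqrt(741335367)/74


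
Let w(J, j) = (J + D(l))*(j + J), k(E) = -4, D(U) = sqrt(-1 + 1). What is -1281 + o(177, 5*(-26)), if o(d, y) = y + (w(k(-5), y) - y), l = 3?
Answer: -745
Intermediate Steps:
D(U) = 0 (D(U) = sqrt(0) = 0)
w(J, j) = J*(J + j) (w(J, j) = (J + 0)*(j + J) = J*(J + j))
o(d, y) = 16 - 4*y (o(d, y) = y + (-4*(-4 + y) - y) = y + ((16 - 4*y) - y) = y + (16 - 5*y) = 16 - 4*y)
-1281 + o(177, 5*(-26)) = -1281 + (16 - 20*(-26)) = -1281 + (16 - 4*(-130)) = -1281 + (16 + 520) = -1281 + 536 = -745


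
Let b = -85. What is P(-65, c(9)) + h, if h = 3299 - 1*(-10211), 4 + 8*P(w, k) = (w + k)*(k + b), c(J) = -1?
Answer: 14219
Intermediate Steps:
P(w, k) = -½ + (-85 + k)*(k + w)/8 (P(w, k) = -½ + ((w + k)*(k - 85))/8 = -½ + ((k + w)*(-85 + k))/8 = -½ + ((-85 + k)*(k + w))/8 = -½ + (-85 + k)*(k + w)/8)
h = 13510 (h = 3299 + 10211 = 13510)
P(-65, c(9)) + h = (-½ - 85/8*(-1) - 85/8*(-65) + (⅛)*(-1)² + (⅛)*(-1)*(-65)) + 13510 = (-½ + 85/8 + 5525/8 + (⅛)*1 + 65/8) + 13510 = (-½ + 85/8 + 5525/8 + ⅛ + 65/8) + 13510 = 709 + 13510 = 14219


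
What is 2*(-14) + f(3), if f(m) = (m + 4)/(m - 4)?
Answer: -35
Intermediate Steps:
f(m) = (4 + m)/(-4 + m)
2*(-14) + f(3) = 2*(-14) + (4 + 3)/(-4 + 3) = -28 + 7/(-1) = -28 - 1*7 = -28 - 7 = -35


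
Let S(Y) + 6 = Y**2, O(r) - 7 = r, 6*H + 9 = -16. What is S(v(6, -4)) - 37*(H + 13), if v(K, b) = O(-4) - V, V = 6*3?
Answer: -647/6 ≈ -107.83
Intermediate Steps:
H = -25/6 (H = -3/2 + (1/6)*(-16) = -3/2 - 8/3 = -25/6 ≈ -4.1667)
O(r) = 7 + r
V = 18
v(K, b) = -15 (v(K, b) = (7 - 4) - 1*18 = 3 - 18 = -15)
S(Y) = -6 + Y**2
S(v(6, -4)) - 37*(H + 13) = (-6 + (-15)**2) - 37*(-25/6 + 13) = (-6 + 225) - 37*53/6 = 219 - 1961/6 = -647/6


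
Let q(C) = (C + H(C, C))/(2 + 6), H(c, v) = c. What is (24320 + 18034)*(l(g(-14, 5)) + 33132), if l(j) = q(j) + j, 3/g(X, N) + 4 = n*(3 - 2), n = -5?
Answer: 2806510161/2 ≈ 1.4033e+9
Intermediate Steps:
q(C) = C/4 (q(C) = (C + C)/(2 + 6) = (2*C)/8 = (2*C)*(⅛) = C/4)
g(X, N) = -⅓ (g(X, N) = 3/(-4 - 5*(3 - 2)) = 3/(-4 - 5*1) = 3/(-4 - 5) = 3/(-9) = 3*(-⅑) = -⅓)
l(j) = 5*j/4 (l(j) = j/4 + j = 5*j/4)
(24320 + 18034)*(l(g(-14, 5)) + 33132) = (24320 + 18034)*((5/4)*(-⅓) + 33132) = 42354*(-5/12 + 33132) = 42354*(397579/12) = 2806510161/2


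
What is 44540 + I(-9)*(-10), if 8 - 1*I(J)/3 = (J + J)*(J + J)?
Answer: 54020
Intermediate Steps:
I(J) = 24 - 12*J**2 (I(J) = 24 - 3*(J + J)*(J + J) = 24 - 3*2*J*2*J = 24 - 12*J**2)
44540 + I(-9)*(-10) = 44540 + (24 - 12*(-9)**2)*(-10) = 44540 + (24 - 12*81)*(-10) = 44540 + (24 - 972)*(-10) = 44540 - 948*(-10) = 44540 + 9480 = 54020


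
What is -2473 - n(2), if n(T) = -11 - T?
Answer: -2460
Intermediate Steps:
-2473 - n(2) = -2473 - (-11 - 1*2) = -2473 - (-11 - 2) = -2473 - 1*(-13) = -2473 + 13 = -2460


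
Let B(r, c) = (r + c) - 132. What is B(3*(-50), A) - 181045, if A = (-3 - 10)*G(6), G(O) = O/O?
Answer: -181340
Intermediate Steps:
G(O) = 1
A = -13 (A = (-3 - 10)*1 = -13*1 = -13)
B(r, c) = -132 + c + r (B(r, c) = (c + r) - 132 = -132 + c + r)
B(3*(-50), A) - 181045 = (-132 - 13 + 3*(-50)) - 181045 = (-132 - 13 - 150) - 181045 = -295 - 181045 = -181340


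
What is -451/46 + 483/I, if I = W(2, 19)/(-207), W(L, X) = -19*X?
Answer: 4436315/16606 ≈ 267.15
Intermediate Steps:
I = 361/207 (I = -19*19/(-207) = -361*(-1/207) = 361/207 ≈ 1.7440)
-451/46 + 483/I = -451/46 + 483/(361/207) = -451*1/46 + 483*(207/361) = -451/46 + 99981/361 = 4436315/16606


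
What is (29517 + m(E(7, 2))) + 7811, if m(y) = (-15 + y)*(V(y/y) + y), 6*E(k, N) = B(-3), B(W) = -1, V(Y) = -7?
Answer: 1347721/36 ≈ 37437.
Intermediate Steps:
E(k, N) = -⅙ (E(k, N) = (⅙)*(-1) = -⅙)
m(y) = (-15 + y)*(-7 + y)
(29517 + m(E(7, 2))) + 7811 = (29517 + (105 + (-⅙)² - 22*(-⅙))) + 7811 = (29517 + (105 + 1/36 + 11/3)) + 7811 = (29517 + 3913/36) + 7811 = 1066525/36 + 7811 = 1347721/36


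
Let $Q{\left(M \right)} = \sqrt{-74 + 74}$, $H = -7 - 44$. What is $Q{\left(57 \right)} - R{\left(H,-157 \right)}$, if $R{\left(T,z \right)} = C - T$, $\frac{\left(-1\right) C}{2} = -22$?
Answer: $-95$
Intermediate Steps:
$C = 44$ ($C = \left(-2\right) \left(-22\right) = 44$)
$H = -51$
$Q{\left(M \right)} = 0$ ($Q{\left(M \right)} = \sqrt{0} = 0$)
$R{\left(T,z \right)} = 44 - T$
$Q{\left(57 \right)} - R{\left(H,-157 \right)} = 0 - \left(44 - -51\right) = 0 - \left(44 + 51\right) = 0 - 95 = -95$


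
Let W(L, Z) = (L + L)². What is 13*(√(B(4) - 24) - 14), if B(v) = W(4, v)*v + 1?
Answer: -182 + 13*√233 ≈ 16.436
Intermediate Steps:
W(L, Z) = 4*L² (W(L, Z) = (2*L)² = 4*L²)
B(v) = 1 + 64*v (B(v) = (4*4²)*v + 1 = (4*16)*v + 1 = 64*v + 1 = 1 + 64*v)
13*(√(B(4) - 24) - 14) = 13*(√((1 + 64*4) - 24) - 14) = 13*(√((1 + 256) - 24) - 14) = 13*(√(257 - 24) - 14) = 13*(√233 - 14) = 13*(-14 + √233) = -182 + 13*√233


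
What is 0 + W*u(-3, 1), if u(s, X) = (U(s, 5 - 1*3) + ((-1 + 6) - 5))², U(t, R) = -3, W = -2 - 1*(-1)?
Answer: -9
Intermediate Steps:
W = -1 (W = -2 + 1 = -1)
u(s, X) = 9 (u(s, X) = (-3 + ((-1 + 6) - 5))² = (-3 + (5 - 5))² = (-3 + 0)² = (-3)² = 9)
0 + W*u(-3, 1) = 0 - 1*9 = 0 - 9 = -9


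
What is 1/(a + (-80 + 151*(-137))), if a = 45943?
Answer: 1/25176 ≈ 3.9720e-5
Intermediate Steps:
1/(a + (-80 + 151*(-137))) = 1/(45943 + (-80 + 151*(-137))) = 1/(45943 + (-80 - 20687)) = 1/(45943 - 20767) = 1/25176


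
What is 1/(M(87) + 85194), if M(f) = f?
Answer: 1/85281 ≈ 1.1726e-5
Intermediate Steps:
1/(M(87) + 85194) = 1/(87 + 85194) = 1/85281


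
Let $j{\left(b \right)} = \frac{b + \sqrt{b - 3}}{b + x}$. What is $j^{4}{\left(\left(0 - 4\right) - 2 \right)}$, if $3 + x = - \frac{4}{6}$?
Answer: $\frac{6561 \left(2 - i\right)^{4}}{707281} \approx -0.064935 - 0.22263 i$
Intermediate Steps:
$x = - \frac{11}{3}$ ($x = -3 - \frac{4}{6} = -3 - \frac{2}{3} = - \frac{11}{3} \approx -3.6667$)
$j{\left(b \right)} = \frac{b + \sqrt{-3 + b}}{- \frac{11}{3} + b}$ ($j{\left(b \right)} = \frac{b + \sqrt{b - 3}}{b - \frac{11}{3}} = \frac{b + \sqrt{-3 + b}}{- \frac{11}{3} + b}$)
$j^{4}{\left(\left(0 - 4\right) - 2 \right)} = \left(\frac{3 \left(\left(\left(0 - 4\right) - 2\right) + \sqrt{-3 + \left(\left(0 - 4\right) - 2\right)}\right)}{-11 + 3 \left(\left(0 - 4\right) - 2\right)}\right)^{4} = \left(\frac{3 \left(\left(-4 - 2\right) + \sqrt{-3 - 6}\right)}{-11 + 3 \left(-4 - 2\right)}\right)^{4} = \left(\frac{3 \left(-6 + \sqrt{-3 - 6}\right)}{-11 + 3 \left(-6\right)}\right)^{4} = \left(\frac{3 \left(-6 + \sqrt{-9}\right)}{-11 - 18}\right)^{4} = \left(\frac{3 \left(-6 + 3 i\right)}{-29}\right)^{4} = \left(3 \left(- \frac{1}{29}\right) \left(-6 + 3 i\right)\right)^{4} = \left(\frac{18}{29} - \frac{9 i}{29}\right)^{4}$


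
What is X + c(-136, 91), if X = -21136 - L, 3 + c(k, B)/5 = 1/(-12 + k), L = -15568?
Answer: -826289/148 ≈ -5583.0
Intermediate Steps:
c(k, B) = -15 + 5/(-12 + k)
X = -5568 (X = -21136 - 1*(-15568) = -21136 + 15568 = -5568)
X + c(-136, 91) = -5568 + 5*(37 - 3*(-136))/(-12 - 136) = -5568 + 5*(37 + 408)/(-148) = -5568 + 5*(-1/148)*445 = -5568 - 2225/148 = -826289/148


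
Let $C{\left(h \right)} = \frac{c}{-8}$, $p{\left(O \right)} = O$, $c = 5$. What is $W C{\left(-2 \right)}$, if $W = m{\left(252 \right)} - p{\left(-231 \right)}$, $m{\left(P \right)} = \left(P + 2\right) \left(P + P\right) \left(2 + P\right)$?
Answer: $- \frac{162581475}{8} \approx -2.0323 \cdot 10^{7}$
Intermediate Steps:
$m{\left(P \right)} = 2 P \left(2 + P\right)^{2}$ ($m{\left(P \right)} = \left(2 + P\right) 2 P \left(2 + P\right) = 2 P \left(2 + P\right) \left(2 + P\right) = 2 P \left(2 + P\right)^{2}$)
$C{\left(h \right)} = - \frac{5}{8}$ ($C{\left(h \right)} = \frac{5}{-8} = 5 \left(- \frac{1}{8}\right) = - \frac{5}{8}$)
$W = 32516295$ ($W = 2 \cdot 252 \left(2 + 252\right)^{2} - -231 = 2 \cdot 252 \cdot 254^{2} + 231 = 2 \cdot 252 \cdot 64516 + 231 = 32516064 + 231 = 32516295$)
$W C{\left(-2 \right)} = 32516295 \left(- \frac{5}{8}\right) = - \frac{162581475}{8}$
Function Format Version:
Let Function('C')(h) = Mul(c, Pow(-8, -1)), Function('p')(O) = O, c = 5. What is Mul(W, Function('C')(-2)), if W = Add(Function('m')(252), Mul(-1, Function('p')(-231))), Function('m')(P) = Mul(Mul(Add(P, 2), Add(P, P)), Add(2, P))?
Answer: Rational(-162581475, 8) ≈ -2.0323e+7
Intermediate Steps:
Function('m')(P) = Mul(2, P, Pow(Add(2, P), 2)) (Function('m')(P) = Mul(Mul(Add(2, P), Mul(2, P)), Add(2, P)) = Mul(Mul(2, P, Add(2, P)), Add(2, P)) = Mul(2, P, Pow(Add(2, P), 2)))
Function('C')(h) = Rational(-5, 8) (Function('C')(h) = Mul(5, Pow(-8, -1)) = Mul(5, Rational(-1, 8)) = Rational(-5, 8))
W = 32516295 (W = Add(Mul(2, 252, Pow(Add(2, 252), 2)), Mul(-1, -231)) = Add(Mul(2, 252, Pow(254, 2)), 231) = Add(Mul(2, 252, 64516), 231) = Add(32516064, 231) = 32516295)
Mul(W, Function('C')(-2)) = Mul(32516295, Rational(-5, 8)) = Rational(-162581475, 8)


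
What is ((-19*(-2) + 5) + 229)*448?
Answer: 121856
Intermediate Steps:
((-19*(-2) + 5) + 229)*448 = ((38 + 5) + 229)*448 = (43 + 229)*448 = 272*448 = 121856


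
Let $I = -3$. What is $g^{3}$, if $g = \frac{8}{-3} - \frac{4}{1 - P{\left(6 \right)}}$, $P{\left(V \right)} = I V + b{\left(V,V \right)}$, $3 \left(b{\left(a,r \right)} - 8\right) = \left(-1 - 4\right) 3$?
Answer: $- \frac{42875}{1728} \approx -24.812$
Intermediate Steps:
$b{\left(a,r \right)} = 3$ ($b{\left(a,r \right)} = 8 + \frac{\left(-1 - 4\right) 3}{3} = 8 + \frac{\left(-5\right) 3}{3} = 8 + \frac{1}{3} \left(-15\right) = 8 - 5 = 3$)
$P{\left(V \right)} = 3 - 3 V$ ($P{\left(V \right)} = - 3 V + 3 = 3 - 3 V$)
$g = - \frac{35}{12}$ ($g = \frac{8}{-3} - \frac{4}{1 - \left(3 - 18\right)} = 8 \left(- \frac{1}{3}\right) - \frac{4}{1 - \left(3 - 18\right)} = - \frac{8}{3} - \frac{4}{1 - -15} = - \frac{8}{3} - \frac{4}{1 + 15} = - \frac{8}{3} - \frac{4}{16} = - \frac{8}{3} - \frac{1}{4} = - \frac{35}{12} \approx -2.9167$)
$g^{3} = \left(- \frac{35}{12}\right)^{3} = - \frac{42875}{1728}$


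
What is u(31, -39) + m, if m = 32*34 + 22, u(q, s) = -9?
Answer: 1101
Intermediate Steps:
m = 1110 (m = 1088 + 22 = 1110)
u(31, -39) + m = -9 + 1110 = 1101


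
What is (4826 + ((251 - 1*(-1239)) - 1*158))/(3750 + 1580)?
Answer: 3079/2665 ≈ 1.1553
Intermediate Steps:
(4826 + ((251 - 1*(-1239)) - 1*158))/(3750 + 1580) = (4826 + ((251 + 1239) - 158))/5330 = (4826 + (1490 - 158))*(1/5330) = (4826 + 1332)*(1/5330) = 6158*(1/5330) = 3079/2665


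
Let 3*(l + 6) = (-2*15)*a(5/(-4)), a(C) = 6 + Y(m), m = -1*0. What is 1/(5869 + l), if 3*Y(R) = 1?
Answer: 3/17399 ≈ 0.00017242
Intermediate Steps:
m = 0
Y(R) = 1/3 (Y(R) = (1/3)*1 = 1/3)
a(C) = 19/3 (a(C) = 6 + 1/3 = 19/3)
l = -208/3 (l = -6 + (-2*15*(19/3))/3 = -6 + (-30*19/3)/3 = -6 + (1/3)*(-190) = -6 - 190/3 = -208/3 ≈ -69.333)
1/(5869 + l) = 1/(5869 - 208/3) = 1/(17399/3) = 3/17399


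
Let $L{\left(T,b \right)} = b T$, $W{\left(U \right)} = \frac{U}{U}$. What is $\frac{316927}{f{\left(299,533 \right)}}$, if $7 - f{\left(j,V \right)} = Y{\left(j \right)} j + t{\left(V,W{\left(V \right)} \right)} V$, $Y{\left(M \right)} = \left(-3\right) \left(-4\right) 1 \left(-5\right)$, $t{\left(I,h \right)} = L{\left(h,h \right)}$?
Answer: $\frac{316927}{17414} \approx 18.2$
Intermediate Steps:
$W{\left(U \right)} = 1$
$L{\left(T,b \right)} = T b$
$t{\left(I,h \right)} = h^{2}$ ($t{\left(I,h \right)} = h h = h^{2}$)
$Y{\left(M \right)} = -60$ ($Y{\left(M \right)} = 12 \cdot 1 \left(-5\right) = 12 \left(-5\right) = -60$)
$f{\left(j,V \right)} = 7 - V + 60 j$ ($f{\left(j,V \right)} = 7 - \left(- 60 j + 1^{2} V\right) = 7 - \left(- 60 j + 1 V\right) = 7 - \left(- 60 j + V\right) = 7 - \left(V - 60 j\right) = 7 - V + 60 j$)
$\frac{316927}{f{\left(299,533 \right)}} = \frac{316927}{7 - 533 + 60 \cdot 299} = \frac{316927}{7 - 533 + 17940} = \frac{316927}{17414}$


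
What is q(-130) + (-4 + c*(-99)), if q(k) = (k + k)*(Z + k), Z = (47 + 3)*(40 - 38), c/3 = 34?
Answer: -2302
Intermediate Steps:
c = 102 (c = 3*34 = 102)
Z = 100 (Z = 50*2 = 100)
q(k) = 2*k*(100 + k) (q(k) = (k + k)*(100 + k) = (2*k)*(100 + k) = 2*k*(100 + k))
q(-130) + (-4 + c*(-99)) = 2*(-130)*(100 - 130) + (-4 + 102*(-99)) = 2*(-130)*(-30) + (-4 - 10098) = 7800 - 10102 = -2302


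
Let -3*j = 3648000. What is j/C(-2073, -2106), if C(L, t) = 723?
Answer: -1216000/723 ≈ -1681.9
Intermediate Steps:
j = -1216000 (j = -⅓*3648000 = -1216000)
j/C(-2073, -2106) = -1216000/723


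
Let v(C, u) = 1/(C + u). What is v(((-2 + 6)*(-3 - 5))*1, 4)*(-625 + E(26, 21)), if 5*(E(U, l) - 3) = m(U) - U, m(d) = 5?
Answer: 3131/140 ≈ 22.364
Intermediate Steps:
E(U, l) = 4 - U/5 (E(U, l) = 3 + (5 - U)/5 = 3 + (1 - U/5) = 4 - U/5)
v(((-2 + 6)*(-3 - 5))*1, 4)*(-625 + E(26, 21)) = (-625 + (4 - ⅕*26))/(((-2 + 6)*(-3 - 5))*1 + 4) = (-625 + (4 - 26/5))/((4*(-8))*1 + 4) = (-625 - 6/5)/(-32*1 + 4) = -3131/5/(-32 + 4) = -3131/5/(-28) = -1/28*(-3131/5) = 3131/140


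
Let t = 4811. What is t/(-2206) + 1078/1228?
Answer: -441230/338621 ≈ -1.3030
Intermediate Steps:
t/(-2206) + 1078/1228 = 4811/(-2206) + 1078/1228 = 4811*(-1/2206) + 1078*(1/1228) = -4811/2206 + 539/614 = -441230/338621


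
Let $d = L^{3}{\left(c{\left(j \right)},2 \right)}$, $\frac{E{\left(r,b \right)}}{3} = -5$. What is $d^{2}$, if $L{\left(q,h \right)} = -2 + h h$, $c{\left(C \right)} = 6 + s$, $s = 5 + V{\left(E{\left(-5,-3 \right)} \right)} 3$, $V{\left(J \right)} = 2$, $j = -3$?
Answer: $64$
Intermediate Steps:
$E{\left(r,b \right)} = -15$ ($E{\left(r,b \right)} = 3 \left(-5\right) = -15$)
$s = 11$ ($s = 5 + 2 \cdot 3 = 5 + 6 = 11$)
$c{\left(C \right)} = 17$ ($c{\left(C \right)} = 6 + 11 = 17$)
$L{\left(q,h \right)} = -2 + h^{2}$
$d = 8$ ($d = \left(-2 + 2^{2}\right)^{3} = \left(-2 + 4\right)^{3} = 2^{3} = 8$)
$d^{2} = 8^{2} = 64$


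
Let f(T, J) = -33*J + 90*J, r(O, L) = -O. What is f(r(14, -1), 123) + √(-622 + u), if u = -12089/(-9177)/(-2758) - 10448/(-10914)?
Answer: 7011 + I*√2984960505221573263294/2192342474 ≈ 7011.0 + 24.921*I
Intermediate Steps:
u = 2097687897/2192342474 (u = -12089*(-1/9177)*(-1/2758) - 10448*(-1/10914) = (1727/1311)*(-1/2758) + 5224/5457 = -1727/3615738 + 5224/5457 = 2097687897/2192342474 ≈ 0.95683)
f(T, J) = 57*J
f(r(14, -1), 123) + √(-622 + u) = 57*123 + √(-622 + 2097687897/2192342474) = 7011 + √(-1361539330931/2192342474) = 7011 + I*√2984960505221573263294/2192342474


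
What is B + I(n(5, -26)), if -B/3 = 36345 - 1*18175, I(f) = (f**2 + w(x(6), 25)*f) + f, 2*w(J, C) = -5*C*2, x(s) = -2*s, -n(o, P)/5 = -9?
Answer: -58065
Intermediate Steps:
n(o, P) = 45 (n(o, P) = -5*(-9) = 45)
w(J, C) = -5*C (w(J, C) = (-5*C*2)/2 = (-10*C)/2 = -5*C)
I(f) = f**2 - 124*f (I(f) = (f**2 + (-5*25)*f) + f = (f**2 - 125*f) + f = f**2 - 124*f)
B = -54510 (B = -3*(36345 - 1*18175) = -3*(36345 - 18175) = -3*18170 = -54510)
B + I(n(5, -26)) = -54510 + 45*(-124 + 45) = -54510 + 45*(-79) = -54510 - 3555 = -58065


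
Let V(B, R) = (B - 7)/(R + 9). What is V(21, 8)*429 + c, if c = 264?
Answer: 10494/17 ≈ 617.29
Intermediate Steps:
V(B, R) = (-7 + B)/(9 + R)
V(21, 8)*429 + c = ((-7 + 21)/(9 + 8))*429 + 264 = (14/17)*429 + 264 = 6006/17 + 264 = 10494/17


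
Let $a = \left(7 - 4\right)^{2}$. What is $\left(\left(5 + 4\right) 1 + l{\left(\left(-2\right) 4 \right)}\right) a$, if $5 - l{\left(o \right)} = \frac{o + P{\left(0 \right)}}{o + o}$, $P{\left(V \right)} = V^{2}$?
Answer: $\frac{243}{2} \approx 121.5$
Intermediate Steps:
$a = 9$ ($a = 3^{2} = 9$)
$l{\left(o \right)} = \frac{9}{2}$ ($l{\left(o \right)} = 5 - \frac{o + 0^{2}}{o + o} = 5 - \frac{o + 0}{2 o} = 5 - o \frac{1}{2 o} = 5 - \frac{1}{2} = \frac{9}{2}$)
$\left(\left(5 + 4\right) 1 + l{\left(\left(-2\right) 4 \right)}\right) a = \left(\left(5 + 4\right) 1 + \frac{9}{2}\right) 9 = \left(9 \cdot 1 + \frac{9}{2}\right) 9 = \left(9 + \frac{9}{2}\right) 9 = \frac{27}{2} \cdot 9 = \frac{243}{2}$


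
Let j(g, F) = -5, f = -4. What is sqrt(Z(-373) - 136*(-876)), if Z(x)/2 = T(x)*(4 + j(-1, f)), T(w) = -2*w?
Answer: 2*sqrt(29411) ≈ 342.99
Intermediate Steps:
Z(x) = 4*x (Z(x) = 2*((-2*x)*(4 - 5)) = 2*(-2*x*(-1)) = 2*(2*x) = 4*x)
sqrt(Z(-373) - 136*(-876)) = sqrt(4*(-373) - 136*(-876)) = sqrt(-1492 + 119136) = sqrt(117644) = 2*sqrt(29411)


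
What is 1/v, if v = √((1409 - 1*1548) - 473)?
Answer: -I*√17/102 ≈ -0.040423*I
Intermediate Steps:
v = 6*I*√17 (v = √((1409 - 1548) - 473) = √(-139 - 473) = √(-612) = 6*I*√17 ≈ 24.739*I)
1/v = 1/(6*I*√17) = -I*√17/102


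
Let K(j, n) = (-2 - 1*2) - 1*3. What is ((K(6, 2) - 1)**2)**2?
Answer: 4096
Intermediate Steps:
K(j, n) = -7 (K(j, n) = (-2 - 2) - 3 = -4 - 3 = -7)
((K(6, 2) - 1)**2)**2 = ((-7 - 1)**2)**2 = ((-8)**2)**2 = 64**2 = 4096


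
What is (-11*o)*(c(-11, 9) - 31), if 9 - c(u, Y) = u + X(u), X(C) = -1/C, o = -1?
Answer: -122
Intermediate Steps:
c(u, Y) = 9 + 1/u - u (c(u, Y) = 9 - (u - 1/u) = 9 + (1/u - u) = 9 + 1/u - u)
(-11*o)*(c(-11, 9) - 31) = (-11*(-1))*((9 + 1/(-11) - 1*(-11)) - 31) = 11*((9 - 1/11 + 11) - 31) = 11*(219/11 - 31) = 11*(-122/11) = -122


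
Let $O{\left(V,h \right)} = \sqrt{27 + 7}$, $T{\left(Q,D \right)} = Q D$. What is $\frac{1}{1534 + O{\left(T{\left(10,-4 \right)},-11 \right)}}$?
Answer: $\frac{767}{1176561} - \frac{\sqrt{34}}{2353122} \approx 0.00064942$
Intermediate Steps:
$T{\left(Q,D \right)} = D Q$
$O{\left(V,h \right)} = \sqrt{34}$
$\frac{1}{1534 + O{\left(T{\left(10,-4 \right)},-11 \right)}} = \frac{1}{1534 + \sqrt{34}}$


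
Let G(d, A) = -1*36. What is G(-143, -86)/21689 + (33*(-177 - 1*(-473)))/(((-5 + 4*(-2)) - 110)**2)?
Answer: 1717996/2667747 ≈ 0.64399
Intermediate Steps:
G(d, A) = -36
G(-143, -86)/21689 + (33*(-177 - 1*(-473)))/(((-5 + 4*(-2)) - 110)**2) = -36/21689 + (33*(-177 - 1*(-473)))/(((-5 + 4*(-2)) - 110)**2) = -36*1/21689 + (33*(-177 + 473))/(((-5 - 8) - 110)**2) = -36/21689 + (33*296)/((-13 - 110)**2) = -36/21689 + 9768/((-123)**2) = -36/21689 + 9768/15129 = -36/21689 + 9768*(1/15129) = -36/21689 + 3256/5043 = 1717996/2667747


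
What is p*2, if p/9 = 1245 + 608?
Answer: 33354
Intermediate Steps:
p = 16677 (p = 9*(1245 + 608) = 9*1853 = 16677)
p*2 = 16677*2 = 33354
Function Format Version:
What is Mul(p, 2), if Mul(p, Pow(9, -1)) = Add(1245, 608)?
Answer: 33354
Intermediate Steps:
p = 16677 (p = Mul(9, Add(1245, 608)) = Mul(9, 1853) = 16677)
Mul(p, 2) = Mul(16677, 2) = 33354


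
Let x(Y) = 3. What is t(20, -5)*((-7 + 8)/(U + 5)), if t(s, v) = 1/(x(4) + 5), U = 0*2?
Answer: 1/40 ≈ 0.025000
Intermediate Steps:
U = 0
t(s, v) = ⅛ (t(s, v) = 1/(3 + 5) = 1/8 = ⅛)
t(20, -5)*((-7 + 8)/(U + 5)) = ((-7 + 8)/(0 + 5))/8 = (1/5)/8 = (1*(⅕))/8 = (⅛)*(⅕) = 1/40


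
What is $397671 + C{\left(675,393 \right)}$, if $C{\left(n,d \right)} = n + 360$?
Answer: $398706$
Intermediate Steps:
$C{\left(n,d \right)} = 360 + n$
$397671 + C{\left(675,393 \right)} = 397671 + \left(360 + 675\right) = 397671 + 1035 = 398706$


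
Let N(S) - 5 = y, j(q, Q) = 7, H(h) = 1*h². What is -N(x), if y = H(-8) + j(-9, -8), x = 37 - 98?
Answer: -76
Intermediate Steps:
H(h) = h²
x = -61
y = 71 (y = (-8)² + 7 = 64 + 7 = 71)
N(S) = 76 (N(S) = 5 + 71 = 76)
-N(x) = -1*76 = -76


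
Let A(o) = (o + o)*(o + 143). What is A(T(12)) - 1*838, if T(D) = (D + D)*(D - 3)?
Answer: 154250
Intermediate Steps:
T(D) = 2*D*(-3 + D) (T(D) = (2*D)*(-3 + D) = 2*D*(-3 + D))
A(o) = 2*o*(143 + o) (A(o) = (2*o)*(143 + o) = 2*o*(143 + o))
A(T(12)) - 1*838 = 2*(2*12*(-3 + 12))*(143 + 2*12*(-3 + 12)) - 1*838 = 2*(2*12*9)*(143 + 2*12*9) - 838 = 2*216*(143 + 216) - 838 = 2*216*359 - 838 = 155088 - 838 = 154250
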